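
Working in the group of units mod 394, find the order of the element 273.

By Lagrange's theorem, ord_394(273) divides φ(394) = φ(2)·φ(197) = 1·196 = 196 = 2^2 · 7^2.
Divisors of 196: 1, 2, 4, 7, 14, 28, 49, 98, 196.
Test each divisor d:
273^1 ≡ 273 (mod 394)
273^2 ≡ 63 (mod 394)
273^4 ≡ 29 (mod 394)
273^7 ≡ 361 (mod 394)
273^14 ≡ 301 (mod 394)
273^28 ≡ 375 (mod 394)
273^49 ≡ 1 (mod 394) ✓
The smallest such exponent is 49, so the order of 273 is 49.

49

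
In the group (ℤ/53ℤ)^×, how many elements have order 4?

2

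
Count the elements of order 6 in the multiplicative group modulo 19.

2

φ(19) = 19 − 1 = 18 = 2 · 3^2.
In a cyclic group of order 18, there are φ(d) elements of order d for each divisor d of 18, and zero for non-divisors.
6 = 2 · 3 divides 18, and φ(6) = 2.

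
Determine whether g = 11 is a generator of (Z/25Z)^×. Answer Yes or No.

φ(25) = φ(5^2) = 5·(5−1) = 20 = 2^2 · 5.
It suffices to check that the order of 11 is not a proper divisor of 20: compute 11^(20/q) for q ∈ {2, 5}.
11^10 ≡ 1 (mod 25)  [q = 2: ≡ 1 ✗]
11^4 ≡ 16 (mod 25)  [q = 5: ≢ 1 ✓]
Since 11^10 ≡ 1, the order of 11 divides 10 < 20, so 11 is not a primitive root.

No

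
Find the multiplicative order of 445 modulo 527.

By Lagrange's theorem, ord_527(445) divides φ(527) = φ(17·31) = (17−1)·(31−1) = 16·30 = 480 = 2^5 · 3 · 5.
Divisors of 480: 1, 2, 3, 4, 5, 6, 8, 10, 12, 15, 16, 20, 24, 30, 32, 40, 48, 60, 80, 96, 120, 160, 240, 480.
Compute 445^d (mod 527) for the divisors d until we hit 1:
445^1 ≡ 445
445^2 ≡ 400
445^3 ≡ 401
445^4 ≡ 319
445^5 ≡ 192
445^6 ≡ 66
445^8 ≡ 50
445^10 ≡ 501
445^12 ≡ 140
445^15 ≡ 278
445^16 ≡ 392
445^20 ≡ 149
445^24 ≡ 101
445^30 ≡ 342
445^32 ≡ 307
445^40 ≡ 67
445^48 ≡ 188
445^60 ≡ 497
445^80 ≡ 273
445^96 ≡ 35
445^120 ≡ 373
445^160 ≡ 222
445^240 ≡ 1
Hence ord(445) = 240.

240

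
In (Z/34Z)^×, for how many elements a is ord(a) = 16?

φ(34) = φ(2)·φ(17) = 1·16 = 16 = 2^4.
In a cyclic group of order 16, there are φ(d) elements of order d for each divisor d of 16, and zero for non-divisors.
16 = 2^4 divides 16, and φ(16) = 8.

8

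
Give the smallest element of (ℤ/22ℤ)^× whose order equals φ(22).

7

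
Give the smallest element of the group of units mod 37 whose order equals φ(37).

φ(37) = 37 − 1 = 36 = 2^2 · 3^2.
Test candidates g = 2, 3, … against the prime factors q ∈ {2, 3} of φ(37): g is a generator iff g^(36/q) ≢ 1 for every such q.
g = 2: 2^18 ≡ 36; 2^12 ≡ 26 — none is 1, so 2 is a primitive root.
Hence the least primitive root of 37 is 2.

2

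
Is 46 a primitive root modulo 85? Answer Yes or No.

No

85 = 5 · 17 is a product of two distinct odd primes, so (Z/85Z)^× ≅ (Z/5Z)^× × (Z/17Z)^× is not cyclic.
No primitive root modulo 85 exists; in particular 46 is not one.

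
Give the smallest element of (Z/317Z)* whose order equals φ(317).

2

φ(317) = 317 − 1 = 316 = 2^2 · 79.
Test candidates g = 2, 3, … against the prime factors q ∈ {2, 79} of φ(317): g is a generator iff g^(316/q) ≢ 1 for every such q.
g = 2: 2^158 ≡ 316; 2^4 ≡ 16 — none is 1, so 2 is a primitive root.
So 2 is the smallest generator of (Z/317Z)^×.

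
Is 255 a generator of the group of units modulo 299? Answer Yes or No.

299 = 13 · 23 is a product of two distinct odd primes, so (Z/299Z)^× ≅ (Z/13Z)^× × (Z/23Z)^× is not cyclic.
No primitive root modulo 299 exists; in particular 255 is not one.

No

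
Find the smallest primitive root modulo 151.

6

φ(151) = 151 − 1 = 150 = 2 · 3 · 5^2.
g is a primitive root iff g^(150/q) ≢ 1 (mod 151) for each prime q ∈ {2, 3, 5}.
g = 2: 2^75 ≡ 1 — hits 1, so not a primitive root.
g = 3: 3^75 ≡ 150; 3^50 ≡ 1 — hits 1, so not a primitive root.
g = 4: 4^75 ≡ 1 — hits 1, so not a primitive root.
g = 5: 5^75 ≡ 1 — hits 1, so not a primitive root.
g = 6: 6^75 ≡ 150; 6^50 ≡ 32; 6^30 ≡ 59 — none is 1, so 6 is a primitive root.
So 6 is the smallest generator of (Z/151Z)^×.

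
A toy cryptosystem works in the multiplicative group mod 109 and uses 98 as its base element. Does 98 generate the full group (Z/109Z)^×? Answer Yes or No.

φ(109) = 109 − 1 = 108 = 2^2 · 3^3.
An element g generates (Z/109Z)^× iff g^(108/q) ≢ 1 (mod 109) for each prime q ∈ {2, 3}.
98^54 ≡ 108 (mod 109)  [q = 2: ≢ 1 ✓]
98^36 ≡ 45 (mod 109)  [q = 3: ≢ 1 ✓]
None equal 1, so ord_109(98) = 108: 98 is a primitive root.

Yes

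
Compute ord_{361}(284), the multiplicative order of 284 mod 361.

By Lagrange's theorem, ord_361(284) divides φ(361) = φ(19^2) = 19·(19−1) = 342 = 2 · 3^2 · 19.
Divisors of 342: 1, 2, 3, 6, 9, 18, 19, 38, 57, 114, 171, 342.
Compute 284^d (mod 361) for the divisors d until we hit 1:
284^1 ≡ 284
284^2 ≡ 153
284^3 ≡ 132
284^6 ≡ 96
284^9 ≡ 37
284^18 ≡ 286
284^19 ≡ 360
284^38 ≡ 1
So ord_361(284) = 38.

38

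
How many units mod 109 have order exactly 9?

6

φ(109) = 109 − 1 = 108 = 2^2 · 3^3.
Since (Z/109Z)^× is cyclic of order 108, the number of elements of order d is φ(d) when d | 108 and 0 otherwise.
9 = 3^2 divides 108, and φ(9) = 6.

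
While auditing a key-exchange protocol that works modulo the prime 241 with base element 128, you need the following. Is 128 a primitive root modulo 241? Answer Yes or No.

φ(241) = 241 − 1 = 240 = 2^4 · 3 · 5.
It suffices to check that the order of 128 is not a proper divisor of 240: compute 128^(240/q) for q ∈ {2, 3, 5}.
128^120 ≡ 1 (mod 241)  [q = 2: ≡ 1 ✗]
128^80 ≡ 15 (mod 241)  [q = 3: ≢ 1 ✓]
128^48 ≡ 1 (mod 241)  [q = 5: ≡ 1 ✗]
128^120 ≡ 1 shows ord(128) | 120, strictly less than φ(241); not a primitive root.

No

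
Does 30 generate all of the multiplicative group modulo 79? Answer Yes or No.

φ(79) = 79 − 1 = 78 = 2 · 3 · 13.
Test 30^(78/q) mod 79 for each prime factor q of 78:
30^39 ≡ 78 (mod 79)  [q = 2: ≢ 1 ✓]
30^26 ≡ 23 (mod 79)  [q = 3: ≢ 1 ✓]
30^6 ≡ 8 (mod 79)  [q = 13: ≢ 1 ✓]
None equal 1, so ord_79(30) = 78: 30 is a primitive root.

Yes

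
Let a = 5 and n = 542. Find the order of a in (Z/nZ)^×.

27

ord(5) | φ(542) = φ(2)·φ(271) = 1·270 = 270 = 2 · 3^3 · 5.
Divisors of 270: 1, 2, 3, 5, 6, 9, 10, 15, 18, 27, 30, 45, 54, 90, 135, 270.
Evaluate successive powers at the divisors of 270:
5^1 ≡ 5
5^2 ≡ 25
5^3 ≡ 125
5^5 ≡ 415
5^6 ≡ 449
5^9 ≡ 299
5^10 ≡ 411
5^15 ≡ 377
5^18 ≡ 513
5^27 ≡ 1
So ord_542(5) = 27.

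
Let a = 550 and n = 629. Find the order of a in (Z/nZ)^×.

144

By Lagrange's theorem, ord_629(550) divides φ(629) = φ(17·37) = (17−1)·(37−1) = 16·36 = 576 = 2^6 · 3^2.
Divisors of 576: 1, 2, 3, 4, 6, 8, 9, 12, 16, 18, 24, 32, 36, 48, 64, 72, 96, 144, 192, 288, 576.
Test each divisor d:
550^1 ≡ 550 (mod 629)
550^2 ≡ 580 (mod 629)
550^3 ≡ 97 (mod 629)
550^4 ≡ 514 (mod 629)
550^6 ≡ 603 (mod 629)
550^8 ≡ 16 (mod 629)
550^9 ≡ 623 (mod 629)
550^12 ≡ 47 (mod 629)
550^16 ≡ 256 (mod 629)
550^18 ≡ 36 (mod 629)
550^24 ≡ 322 (mod 629)
550^32 ≡ 120 (mod 629)
550^36 ≡ 38 (mod 629)
550^48 ≡ 528 (mod 629)
550^64 ≡ 562 (mod 629)
550^72 ≡ 186 (mod 629)
550^96 ≡ 137 (mod 629)
550^144 ≡ 1 (mod 629) ✓
Therefore the multiplicative order of 550 modulo 629 is 144.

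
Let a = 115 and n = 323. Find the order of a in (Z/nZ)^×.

The order of 115 must divide φ(323) = φ(17·19) = (17−1)·(19−1) = 16·18 = 288 = 2^5 · 3^2.
Divisors of 288: 1, 2, 3, 4, 6, 8, 9, 12, 16, 18, 24, 32, 36, 48, 72, 96, 144, 288.
Check 115^d mod 323 for each divisor in increasing order:
115^1 ≡ 115 (mod 323)
115^2 ≡ 305 (mod 323)
115^3 ≡ 191 (mod 323)
115^4 ≡ 1 (mod 323) ✓
Therefore the multiplicative order of 115 modulo 323 is 4.

4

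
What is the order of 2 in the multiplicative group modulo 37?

ord(2) | φ(37) = 37 − 1 = 36 = 2^2 · 3^2.
Divisors of 36: 1, 2, 3, 4, 6, 9, 12, 18, 36.
Test each divisor d:
2^1 ≡ 2
2^2 ≡ 4
2^3 ≡ 8
2^4 ≡ 16
2^6 ≡ 27
2^9 ≡ 31
2^12 ≡ 26
2^18 ≡ 36
2^36 ≡ 1
So ord_37(2) = 36.

36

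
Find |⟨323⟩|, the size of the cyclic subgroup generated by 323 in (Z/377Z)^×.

By Lagrange's theorem, ord_377(323) divides φ(377) = φ(13·29) = (13−1)·(29−1) = 12·28 = 336 = 2^4 · 3 · 7.
Divisors of 336: 1, 2, 3, 4, 6, 7, 8, 12, 14, 16, 21, 24, 28, 42, 48, 56, 84, 112, 168, 336.
Compute 323^d (mod 377) for the divisors d until we hit 1:
323^1 ≡ 323 (mod 377)
323^2 ≡ 277 (mod 377)
323^3 ≡ 122 (mod 377)
323^4 ≡ 198 (mod 377)
323^6 ≡ 181 (mod 377)
323^7 ≡ 28 (mod 377)
323^8 ≡ 373 (mod 377)
323^12 ≡ 339 (mod 377)
323^14 ≡ 30 (mod 377)
323^16 ≡ 16 (mod 377)
323^21 ≡ 86 (mod 377)
323^24 ≡ 313 (mod 377)
323^28 ≡ 146 (mod 377)
323^42 ≡ 233 (mod 377)
323^48 ≡ 326 (mod 377)
323^56 ≡ 204 (mod 377)
323^84 ≡ 1 (mod 377) ✓
Hence ord(323) = 84.

84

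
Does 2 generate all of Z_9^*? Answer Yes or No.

Yes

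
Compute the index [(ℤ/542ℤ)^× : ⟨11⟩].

2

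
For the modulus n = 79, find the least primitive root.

3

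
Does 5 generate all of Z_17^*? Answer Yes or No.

φ(17) = 17 − 1 = 16 = 2^4.
Test 5^(16/q) mod 17 for each prime factor q of 16:
5^8 ≡ 16 (mod 17)  [q = 2: ≢ 1 ✓]
All checks pass, so 5 has order 16 and is a primitive root modulo 17.

Yes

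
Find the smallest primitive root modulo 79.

3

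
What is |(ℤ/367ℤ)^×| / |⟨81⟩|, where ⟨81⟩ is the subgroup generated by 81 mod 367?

6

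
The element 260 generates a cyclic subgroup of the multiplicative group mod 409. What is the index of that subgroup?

1

By Lagrange's theorem, ord_409(260) divides φ(409) = 409 − 1 = 408 = 2^3 · 3 · 17.
Divisors of 408: 1, 2, 3, 4, 6, 8, 12, 17, 24, 34, 51, 68, 102, 136, 204, 408.
Compute 260^d (mod 409) for the divisors d until we hit 1:
260^1 ≡ 260 (mod 409)
260^2 ≡ 115 (mod 409)
260^3 ≡ 43 (mod 409)
260^4 ≡ 137 (mod 409)
260^6 ≡ 213 (mod 409)
260^8 ≡ 364 (mod 409)
260^12 ≡ 379 (mod 409)
260^17 ≡ 117 (mod 409)
260^24 ≡ 82 (mod 409)
260^34 ≡ 192 (mod 409)
260^51 ≡ 378 (mod 409)
260^68 ≡ 54 (mod 409)
260^102 ≡ 143 (mod 409)
260^136 ≡ 53 (mod 409)
260^204 ≡ 408 (mod 409)
260^408 ≡ 1 (mod 409) ✓
The order of 260 is 408, so the subgroup it generates has 408 elements.
Index = |(Z/409Z)^×| / |⟨260⟩| = 408 / 408 = 1.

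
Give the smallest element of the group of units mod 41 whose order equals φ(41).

6

φ(41) = 41 − 1 = 40 = 2^3 · 5.
Test candidates g = 2, 3, … against the prime factors q ∈ {2, 5} of φ(41): g is a generator iff g^(40/q) ≢ 1 for every such q.
g = 2: 2^20 ≡ 1 — hits 1, so not a primitive root.
g = 3: 3^20 ≡ 40; 3^8 ≡ 1 — hits 1, so not a primitive root.
g = 4: 4^20 ≡ 1 — hits 1, so not a primitive root.
g = 5: 5^20 ≡ 1 — hits 1, so not a primitive root.
g = 6: 6^20 ≡ 40; 6^8 ≡ 10 — none is 1, so 6 is a primitive root.
Hence the least primitive root of 41 is 6.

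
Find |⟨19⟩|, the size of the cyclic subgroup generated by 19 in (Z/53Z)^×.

Since 19 ∈ (Z/53Z)^×, its order divides φ(53) = 53 − 1 = 52 = 2^2 · 13.
Divisors of 52: 1, 2, 4, 13, 26, 52.
Test each divisor d:
19^1 ≡ 19 (mod 53)
19^2 ≡ 43 (mod 53)
19^4 ≡ 47 (mod 53)
19^13 ≡ 30 (mod 53)
19^26 ≡ 52 (mod 53)
19^52 ≡ 1 (mod 53) ✓
So ord_53(19) = 52.

52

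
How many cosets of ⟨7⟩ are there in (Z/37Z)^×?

4

The order of 7 must divide φ(37) = 37 − 1 = 36 = 2^2 · 3^2.
Divisors of 36: 1, 2, 3, 4, 6, 9, 12, 18, 36.
Compute 7^d (mod 37) for the divisors d until we hit 1:
7^1 ≡ 7
7^2 ≡ 12
7^3 ≡ 10
7^4 ≡ 33
7^6 ≡ 26
7^9 ≡ 1
So ord_37(7) = 9, hence |⟨7⟩| = 9.
[(Z/37Z)^× : ⟨7⟩] = 36/9 = 4.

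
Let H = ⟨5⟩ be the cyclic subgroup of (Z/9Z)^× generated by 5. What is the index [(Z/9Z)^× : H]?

1

ord(5) | φ(9) = φ(3^2) = 3·(3−1) = 6 = 2 · 3.
Divisors of 6: 1, 2, 3, 6.
Test each divisor d:
5^1 ≡ 5 (mod 9)
5^2 ≡ 7 (mod 9)
5^3 ≡ 8 (mod 9)
5^6 ≡ 1 (mod 9) ✓
The order of 5 is 6, so the subgroup it generates has 6 elements.
[(Z/9Z)^× : ⟨5⟩] = 6/6 = 1.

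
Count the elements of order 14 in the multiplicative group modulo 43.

φ(43) = 43 − 1 = 42 = 2 · 3 · 7.
(Z/43Z)^× is cyclic (|G| = 42); a cyclic group of order m has exactly φ(d) elements of each order d | m, and none otherwise.
14 = 2 · 7 divides 42, and φ(14) = 6.

6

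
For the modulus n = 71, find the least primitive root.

7

φ(71) = 71 − 1 = 70 = 2 · 5 · 7.
g is a primitive root iff g^(70/q) ≢ 1 (mod 71) for each prime q ∈ {2, 5, 7}.
g = 2: 2^35 ≡ 1 — hits 1, so not a primitive root.
g = 3: 3^35 ≡ 1 — hits 1, so not a primitive root.
g = 4: 4^35 ≡ 1 — hits 1, so not a primitive root.
g = 5: 5^35 ≡ 1 — hits 1, so not a primitive root.
g = 6: 6^35 ≡ 1 — hits 1, so not a primitive root.
g = 7: 7^35 ≡ 70; 7^14 ≡ 54; 7^10 ≡ 45 — none is 1, so 7 is a primitive root.
So 7 is the smallest generator of (Z/71Z)^×.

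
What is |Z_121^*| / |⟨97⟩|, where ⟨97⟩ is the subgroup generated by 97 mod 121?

2

ord(97) | φ(121) = φ(11^2) = 11·(11−1) = 110 = 2 · 5 · 11.
Divisors of 110: 1, 2, 5, 10, 11, 22, 55, 110.
Compute 97^d (mod 121) for the divisors d until we hit 1:
97^1 ≡ 97 (mod 121)
97^2 ≡ 92 (mod 121)
97^5 ≡ 23 (mod 121)
97^10 ≡ 45 (mod 121)
97^11 ≡ 9 (mod 121)
97^22 ≡ 81 (mod 121)
97^55 ≡ 1 (mod 121) ✓
Thus |⟨97⟩| = ord(97) = 55.
Index = |(Z/121Z)^×| / |⟨97⟩| = 110 / 55 = 2.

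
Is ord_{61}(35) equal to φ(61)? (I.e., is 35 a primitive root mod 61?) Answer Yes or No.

Yes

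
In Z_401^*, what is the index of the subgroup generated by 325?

ord(325) | φ(401) = 401 − 1 = 400 = 2^4 · 5^2.
Divisors of 400: 1, 2, 4, 5, 8, 10, 16, 20, 25, 40, 50, 80, 100, 200, 400.
Compute 325^d (mod 401) for the divisors d until we hit 1:
325^1 ≡ 325
325^2 ≡ 162
325^4 ≡ 179
325^5 ≡ 30
325^8 ≡ 362
325^10 ≡ 98
325^16 ≡ 318
325^20 ≡ 381
325^25 ≡ 202
325^40 ≡ 400
325^50 ≡ 303
325^80 ≡ 1
The order of 325 is 80, so the subgroup it generates has 80 elements.
[(Z/401Z)^× : ⟨325⟩] = 400/80 = 5.

5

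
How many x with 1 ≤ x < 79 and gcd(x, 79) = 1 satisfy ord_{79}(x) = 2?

1

φ(79) = 79 − 1 = 78 = 2 · 3 · 13.
Since (Z/79Z)^× is cyclic of order 78, the number of elements of order d is φ(d) when d | 78 and 0 otherwise.
2 | 78, and φ(2) = 2 − 1 = 1.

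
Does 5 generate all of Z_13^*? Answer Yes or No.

φ(13) = 13 − 1 = 12 = 2^2 · 3.
Test 5^(12/q) mod 13 for each prime factor q of 12:
5^6 ≡ 12 (mod 13)  [q = 2: ≢ 1 ✓]
5^4 ≡ 1 (mod 13)  [q = 3: ≡ 1 ✗]
5^4 ≡ 1 shows ord(5) | 4, strictly less than φ(13); not a primitive root.

No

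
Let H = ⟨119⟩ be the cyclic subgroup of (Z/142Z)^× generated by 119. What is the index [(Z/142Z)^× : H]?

10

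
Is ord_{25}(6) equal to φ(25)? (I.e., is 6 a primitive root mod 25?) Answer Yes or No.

No

φ(25) = φ(5^2) = 5·(5−1) = 20 = 2^2 · 5.
6 is a primitive root mod 25 iff 6^(φ(25)/q) ≢ 1 for every prime q | φ(25), i.e. q ∈ {2, 5}.
6^10 ≡ 1 (mod 25)  [q = 2: ≡ 1 ✗]
6^4 ≡ 21 (mod 25)  [q = 5: ≢ 1 ✓]
The check at q = 2 fails, so 6 generates a proper subgroup.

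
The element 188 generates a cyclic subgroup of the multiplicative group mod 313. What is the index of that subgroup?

39

By Lagrange's theorem, ord_313(188) divides φ(313) = 313 − 1 = 312 = 2^3 · 3 · 13.
Divisors of 312: 1, 2, 3, 4, 6, 8, 12, 13, 24, 26, 39, 52, 78, 104, 156, 312.
Compute 188^d (mod 313) for the divisors d until we hit 1:
188^1 ≡ 188 (mod 313)
188^2 ≡ 288 (mod 313)
188^3 ≡ 308 (mod 313)
188^4 ≡ 312 (mod 313)
188^6 ≡ 25 (mod 313)
188^8 ≡ 1 (mod 313) ✓
The order of 188 is 8, so the subgroup it generates has 8 elements.
The index is φ(313) / ord(188) = 312 / 8 = 39.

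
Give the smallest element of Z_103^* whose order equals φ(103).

φ(103) = 103 − 1 = 102 = 2 · 3 · 17.
Test candidates g = 2, 3, … against the prime factors q ∈ {2, 3, 17} of φ(103): g is a generator iff g^(102/q) ≢ 1 for every such q.
g = 2: 2^51 ≡ 1 — hits 1, so not a primitive root.
g = 3: 3^51 ≡ 102; 3^34 ≡ 1 — hits 1, so not a primitive root.
g = 4: 4^51 ≡ 1 — hits 1, so not a primitive root.
g = 5: 5^51 ≡ 102; 5^34 ≡ 56; 5^6 ≡ 72 — none is 1, so 5 is a primitive root.
Hence the least primitive root of 103 is 5.

5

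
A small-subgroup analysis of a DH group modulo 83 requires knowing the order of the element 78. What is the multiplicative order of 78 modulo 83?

41

The order of 78 must divide φ(83) = 83 − 1 = 82 = 2 · 41.
Divisors of 82: 1, 2, 41, 82.
Evaluate successive powers at the divisors of 82:
78^1 ≡ 78
78^2 ≡ 25
78^41 ≡ 1
Therefore the multiplicative order of 78 modulo 83 is 41.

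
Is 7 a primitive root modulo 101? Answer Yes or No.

Yes

φ(101) = 101 − 1 = 100 = 2^2 · 5^2.
It suffices to check that the order of 7 is not a proper divisor of 100: compute 7^(100/q) for q ∈ {2, 5}.
7^50 ≡ 100 (mod 101)  [q = 2: ≢ 1 ✓]
7^20 ≡ 84 (mod 101)  [q = 5: ≢ 1 ✓]
Every test exponent gives a nontrivial residue, hence 7 generates the full group.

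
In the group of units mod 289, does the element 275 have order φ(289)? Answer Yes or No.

Yes

φ(289) = φ(17^2) = 17·(17−1) = 272 = 2^4 · 17.
275 is a primitive root mod 289 iff 275^(φ(289)/q) ≢ 1 for every prime q | φ(289), i.e. q ∈ {2, 17}.
275^136 ≡ 288 (mod 289)  [q = 2: ≢ 1 ✓]
275^16 ≡ 273 (mod 289)  [q = 17: ≢ 1 ✓]
All checks pass, so 275 has order 272 and is a primitive root modulo 289.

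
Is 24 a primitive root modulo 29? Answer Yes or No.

No

φ(29) = 29 − 1 = 28 = 2^2 · 7.
Test 24^(28/q) mod 29 for each prime factor q of 28:
24^14 ≡ 1 (mod 29)  [q = 2: ≡ 1 ✗]
24^4 ≡ 16 (mod 29)  [q = 7: ≢ 1 ✓]
The check at q = 2 fails, so 24 generates a proper subgroup.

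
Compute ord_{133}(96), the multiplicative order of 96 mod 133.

6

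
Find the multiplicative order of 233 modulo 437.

99

By Lagrange's theorem, ord_437(233) divides φ(437) = φ(19·23) = (19−1)·(23−1) = 18·22 = 396 = 2^2 · 3^2 · 11.
Divisors of 396: 1, 2, 3, 4, 6, 9, 11, 12, 18, 22, 33, 36, 44, 66, 99, 132, 198, 396.
Test each divisor d:
233^1 ≡ 233 (mod 437)
233^2 ≡ 101 (mod 437)
233^3 ≡ 372 (mod 437)
233^4 ≡ 150 (mod 437)
233^6 ≡ 292 (mod 437)
233^9 ≡ 248 (mod 437)
233^11 ≡ 139 (mod 437)
233^12 ≡ 49 (mod 437)
233^18 ≡ 324 (mod 437)
233^22 ≡ 93 (mod 437)
233^33 ≡ 254 (mod 437)
233^36 ≡ 96 (mod 437)
233^44 ≡ 346 (mod 437)
233^66 ≡ 277 (mod 437)
233^99 ≡ 1 (mod 437) ✓
So ord_437(233) = 99.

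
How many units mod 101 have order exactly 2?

φ(101) = 101 − 1 = 100 = 2^2 · 5^2.
Since (Z/101Z)^× is cyclic of order 100, the number of elements of order d is φ(d) when d | 100 and 0 otherwise.
2 | 100, and φ(2) = 2 − 1 = 1.

1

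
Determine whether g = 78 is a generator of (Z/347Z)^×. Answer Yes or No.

φ(347) = 347 − 1 = 346 = 2 · 173.
Test 78^(346/q) mod 347 for each prime factor q of 346:
78^173 ≡ 346 (mod 347)  [q = 2: ≢ 1 ✓]
78^2 ≡ 185 (mod 347)  [q = 173: ≢ 1 ✓]
None equal 1, so ord_347(78) = 346: 78 is a primitive root.

Yes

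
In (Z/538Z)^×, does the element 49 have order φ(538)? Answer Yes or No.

No

φ(538) = φ(2)·φ(269) = 1·268 = 268 = 2^2 · 67.
Test 49^(268/q) mod 538 for each prime factor q of 268:
49^134 ≡ 1 (mod 538)  [q = 2: ≡ 1 ✗]
49^4 ≡ 131 (mod 538)  [q = 67: ≢ 1 ✓]
49^134 ≡ 1 shows ord(49) | 134, strictly less than φ(538); not a primitive root.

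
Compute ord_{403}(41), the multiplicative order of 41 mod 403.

ord(41) | φ(403) = φ(13·31) = (13−1)·(31−1) = 12·30 = 360 = 2^3 · 3^2 · 5.
Divisors of 360: 1, 2, 3, 4, 5, 6, 8, 9, 10, 12, 15, 18, 20, 24, 30, 36, 40, 45, 60, 72, 90, 120, 180, 360.
Check 41^d mod 403 for each divisor in increasing order:
41^1 ≡ 41
41^2 ≡ 69
41^3 ≡ 8
41^4 ≡ 328
41^5 ≡ 149
41^6 ≡ 64
41^8 ≡ 386
41^9 ≡ 109
41^10 ≡ 36
41^12 ≡ 66
41^15 ≡ 125
41^18 ≡ 194
41^20 ≡ 87
41^24 ≡ 326
41^30 ≡ 311
41^36 ≡ 157
41^40 ≡ 315
41^45 ≡ 187
41^60 ≡ 1
Therefore the multiplicative order of 41 modulo 403 is 60.

60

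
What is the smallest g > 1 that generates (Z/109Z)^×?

6

φ(109) = 109 − 1 = 108 = 2^2 · 3^3.
g is a primitive root iff g^(108/q) ≢ 1 (mod 109) for each prime q ∈ {2, 3}.
g = 2: 2^54 ≡ 108; 2^36 ≡ 1 — hits 1, so not a primitive root.
g = 3: 3^54 ≡ 1 — hits 1, so not a primitive root.
g = 4: 4^54 ≡ 1 — hits 1, so not a primitive root.
g = 5: 5^54 ≡ 1 — hits 1, so not a primitive root.
g = 6: 6^54 ≡ 108; 6^36 ≡ 63 — none is 1, so 6 is a primitive root.
So 6 is the smallest generator of (Z/109Z)^×.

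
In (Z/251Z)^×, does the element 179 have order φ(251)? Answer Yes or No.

No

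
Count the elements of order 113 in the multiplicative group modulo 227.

112

φ(227) = 227 − 1 = 226 = 2 · 113.
In a cyclic group of order 226, there are φ(d) elements of order d for each divisor d of 226, and zero for non-divisors.
113 | 226, and φ(113) = 113 − 1 = 112.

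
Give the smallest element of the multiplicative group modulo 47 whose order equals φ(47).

5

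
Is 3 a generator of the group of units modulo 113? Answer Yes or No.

Yes

φ(113) = 113 − 1 = 112 = 2^4 · 7.
An element g generates (Z/113Z)^× iff g^(112/q) ≢ 1 (mod 113) for each prime q ∈ {2, 7}.
3^56 ≡ 112 (mod 113)  [q = 2: ≢ 1 ✓]
3^16 ≡ 49 (mod 113)  [q = 7: ≢ 1 ✓]
All checks pass, so 3 has order 112 and is a primitive root modulo 113.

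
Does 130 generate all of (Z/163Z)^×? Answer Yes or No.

φ(163) = 163 − 1 = 162 = 2 · 3^4.
An element g generates (Z/163Z)^× iff g^(162/q) ≢ 1 (mod 163) for each prime q ∈ {2, 3}.
130^81 ≡ 162 (mod 163)  [q = 2: ≢ 1 ✓]
130^54 ≡ 104 (mod 163)  [q = 3: ≢ 1 ✓]
All checks pass, so 130 has order 162 and is a primitive root modulo 163.

Yes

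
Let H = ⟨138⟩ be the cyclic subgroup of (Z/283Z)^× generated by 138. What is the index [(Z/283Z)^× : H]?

Since 138 ∈ (Z/283Z)^×, its order divides φ(283) = 283 − 1 = 282 = 2 · 3 · 47.
Divisors of 282: 1, 2, 3, 6, 47, 94, 141, 282.
Compute 138^d (mod 283) for the divisors d until we hit 1:
138^1 ≡ 138 (mod 283)
138^2 ≡ 83 (mod 283)
138^3 ≡ 134 (mod 283)
138^6 ≡ 127 (mod 283)
138^47 ≡ 238 (mod 283)
138^94 ≡ 44 (mod 283)
138^141 ≡ 1 (mod 283) ✓
Thus |⟨138⟩| = ord(138) = 141.
Index = |(Z/283Z)^×| / |⟨138⟩| = 282 / 141 = 2.

2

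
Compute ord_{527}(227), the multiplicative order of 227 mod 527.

240

The order of 227 must divide φ(527) = φ(17·31) = (17−1)·(31−1) = 16·30 = 480 = 2^5 · 3 · 5.
Divisors of 480: 1, 2, 3, 4, 5, 6, 8, 10, 12, 15, 16, 20, 24, 30, 32, 40, 48, 60, 80, 96, 120, 160, 240, 480.
Check 227^d mod 527 for each divisor in increasing order:
227^1 ≡ 227 (mod 527)
227^2 ≡ 410 (mod 527)
227^3 ≡ 318 (mod 527)
227^4 ≡ 514 (mod 527)
227^5 ≡ 211 (mod 527)
227^6 ≡ 467 (mod 527)
227^8 ≡ 169 (mod 527)
227^10 ≡ 253 (mod 527)
227^12 ≡ 438 (mod 527)
227^15 ≡ 156 (mod 527)
227^16 ≡ 103 (mod 527)
227^20 ≡ 242 (mod 527)
227^24 ≡ 16 (mod 527)
227^30 ≡ 94 (mod 527)
227^32 ≡ 69 (mod 527)
227^40 ≡ 67 (mod 527)
227^48 ≡ 256 (mod 527)
227^60 ≡ 404 (mod 527)
227^80 ≡ 273 (mod 527)
227^96 ≡ 188 (mod 527)
227^120 ≡ 373 (mod 527)
227^160 ≡ 222 (mod 527)
227^240 ≡ 1 (mod 527) ✓
The smallest such exponent is 240, so the order of 227 is 240.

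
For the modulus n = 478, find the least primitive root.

φ(478) = φ(2)·φ(239) = 1·238 = 238 = 2 · 7 · 17.
g is a primitive root iff g^(238/q) ≢ 1 (mod 478) for each prime q ∈ {2, 7, 17}.
g = 2: gcd(2, 478) = 2 > 1, not a unit — skip.
g = 3: 3^119 ≡ 1 — hits 1, so not a primitive root.
g = 4: gcd(4, 478) = 2 > 1, not a unit — skip.
g = 5: 5^119 ≡ 1 — hits 1, so not a primitive root.
g = 6: gcd(6, 478) = 2 > 1, not a unit — skip.
g = 7: 7^119 ≡ 477; 7^34 ≡ 263; 7^14 ≡ 211 — none is 1, so 7 is a primitive root.
The smallest primitive root modulo 478 is 7.

7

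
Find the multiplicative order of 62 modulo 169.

The order of 62 must divide φ(169) = φ(13^2) = 13·(13−1) = 156 = 2^2 · 3 · 13.
Divisors of 156: 1, 2, 3, 4, 6, 12, 13, 26, 39, 52, 78, 156.
Check 62^d mod 169 for each divisor in increasing order:
62^1 ≡ 62
62^2 ≡ 126
62^3 ≡ 38
62^4 ≡ 159
62^6 ≡ 92
62^12 ≡ 14
62^13 ≡ 23
62^26 ≡ 22
62^39 ≡ 168
62^52 ≡ 146
62^78 ≡ 1
The smallest such exponent is 78, so the order of 62 is 78.

78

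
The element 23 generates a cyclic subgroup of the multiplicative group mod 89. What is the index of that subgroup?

1

ord(23) | φ(89) = 89 − 1 = 88 = 2^3 · 11.
Divisors of 88: 1, 2, 4, 8, 11, 22, 44, 88.
Check 23^d mod 89 for each divisor in increasing order:
23^1 ≡ 23 (mod 89)
23^2 ≡ 84 (mod 89)
23^4 ≡ 25 (mod 89)
23^8 ≡ 2 (mod 89)
23^11 ≡ 37 (mod 89)
23^22 ≡ 34 (mod 89)
23^44 ≡ 88 (mod 89)
23^88 ≡ 1 (mod 89) ✓
The order of 23 is 88, so the subgroup it generates has 88 elements.
The index is φ(89) / ord(23) = 88 / 88 = 1.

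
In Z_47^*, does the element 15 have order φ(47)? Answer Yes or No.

Yes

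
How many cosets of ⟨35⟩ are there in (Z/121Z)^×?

1

By Lagrange's theorem, ord_121(35) divides φ(121) = φ(11^2) = 11·(11−1) = 110 = 2 · 5 · 11.
Divisors of 110: 1, 2, 5, 10, 11, 22, 55, 110.
Check 35^d mod 121 for each divisor in increasing order:
35^1 ≡ 35 (mod 121)
35^2 ≡ 15 (mod 121)
35^5 ≡ 10 (mod 121)
35^10 ≡ 100 (mod 121)
35^11 ≡ 112 (mod 121)
35^22 ≡ 81 (mod 121)
35^55 ≡ 120 (mod 121)
35^110 ≡ 1 (mod 121) ✓
So ord_121(35) = 110, hence |⟨35⟩| = 110.
Index = |(Z/121Z)^×| / |⟨35⟩| = 110 / 110 = 1.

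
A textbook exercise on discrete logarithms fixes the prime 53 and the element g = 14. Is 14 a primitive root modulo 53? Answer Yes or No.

Yes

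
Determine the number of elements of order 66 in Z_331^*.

20

φ(331) = 331 − 1 = 330 = 2 · 3 · 5 · 11.
(Z/331Z)^× is cyclic (|G| = 330); a cyclic group of order m has exactly φ(d) elements of each order d | m, and none otherwise.
66 = 2 · 3 · 11 divides 330, and φ(66) = 20.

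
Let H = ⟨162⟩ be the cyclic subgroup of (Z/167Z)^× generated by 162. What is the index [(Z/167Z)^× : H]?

ord(162) | φ(167) = 167 − 1 = 166 = 2 · 83.
Divisors of 166: 1, 2, 83, 166.
Test each divisor d:
162^1 ≡ 162 (mod 167)
162^2 ≡ 25 (mod 167)
162^83 ≡ 1 (mod 167) ✓
The order of 162 is 83, so the subgroup it generates has 83 elements.
Index = |(Z/167Z)^×| / |⟨162⟩| = 166 / 83 = 2.

2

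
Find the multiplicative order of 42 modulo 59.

By Lagrange's theorem, ord_59(42) divides φ(59) = 59 − 1 = 58 = 2 · 29.
Divisors of 58: 1, 2, 29, 58.
Evaluate successive powers at the divisors of 58:
42^1 ≡ 42
42^2 ≡ 53
42^29 ≡ 58
42^58 ≡ 1
So ord_59(42) = 58.

58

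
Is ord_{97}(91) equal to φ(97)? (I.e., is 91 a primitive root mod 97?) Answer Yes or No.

φ(97) = 97 − 1 = 96 = 2^5 · 3.
An element g generates (Z/97Z)^× iff g^(96/q) ≢ 1 (mod 97) for each prime q ∈ {2, 3}.
91^48 ≡ 1 (mod 97)  [q = 2: ≡ 1 ✗]
91^32 ≡ 61 (mod 97)  [q = 3: ≢ 1 ✓]
Since 91^48 ≡ 1, the order of 91 divides 48 < 96, so 91 is not a primitive root.

No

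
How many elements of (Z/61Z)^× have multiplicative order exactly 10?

φ(61) = 61 − 1 = 60 = 2^2 · 3 · 5.
(Z/61Z)^× is cyclic (|G| = 60); a cyclic group of order m has exactly φ(d) elements of each order d | m, and none otherwise.
10 = 2 · 5 divides 60, and φ(10) = 4.

4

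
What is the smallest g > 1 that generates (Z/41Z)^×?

6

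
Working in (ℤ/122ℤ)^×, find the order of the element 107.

By Lagrange's theorem, ord_122(107) divides φ(122) = φ(2)·φ(61) = 1·60 = 60 = 2^2 · 3 · 5.
Divisors of 60: 1, 2, 3, 4, 5, 6, 10, 12, 15, 20, 30, 60.
Test each divisor d:
107^1 ≡ 107 (mod 122)
107^2 ≡ 103 (mod 122)
107^3 ≡ 41 (mod 122)
107^4 ≡ 117 (mod 122)
107^5 ≡ 75 (mod 122)
107^6 ≡ 95 (mod 122)
107^10 ≡ 13 (mod 122)
107^12 ≡ 119 (mod 122)
107^15 ≡ 121 (mod 122)
107^20 ≡ 47 (mod 122)
107^30 ≡ 1 (mod 122) ✓
So ord_122(107) = 30.

30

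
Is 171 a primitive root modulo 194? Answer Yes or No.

Yes

φ(194) = φ(2)·φ(97) = 1·96 = 96 = 2^5 · 3.
Test 171^(96/q) mod 194 for each prime factor q of 96:
171^48 ≡ 193 (mod 194)  [q = 2: ≢ 1 ✓]
171^32 ≡ 61 (mod 194)  [q = 3: ≢ 1 ✓]
Every test exponent gives a nontrivial residue, hence 171 generates the full group.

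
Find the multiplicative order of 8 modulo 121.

The order of 8 must divide φ(121) = φ(11^2) = 11·(11−1) = 110 = 2 · 5 · 11.
Divisors of 110: 1, 2, 5, 10, 11, 22, 55, 110.
Check 8^d mod 121 for each divisor in increasing order:
8^1 ≡ 8
8^2 ≡ 64
8^5 ≡ 98
8^10 ≡ 45
8^11 ≡ 118
8^22 ≡ 9
8^55 ≡ 120
8^110 ≡ 1
The smallest such exponent is 110, so the order of 8 is 110.

110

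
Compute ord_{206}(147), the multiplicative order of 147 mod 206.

102

The order of 147 must divide φ(206) = φ(2)·φ(103) = 1·102 = 102 = 2 · 3 · 17.
Divisors of 102: 1, 2, 3, 6, 17, 34, 51, 102.
Test each divisor d:
147^1 ≡ 147 (mod 206)
147^2 ≡ 185 (mod 206)
147^3 ≡ 3 (mod 206)
147^6 ≡ 9 (mod 206)
147^17 ≡ 47 (mod 206)
147^34 ≡ 149 (mod 206)
147^51 ≡ 205 (mod 206)
147^102 ≡ 1 (mod 206) ✓
Hence ord(147) = 102.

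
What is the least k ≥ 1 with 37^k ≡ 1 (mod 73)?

9

Since 37 ∈ (Z/73Z)^×, its order divides φ(73) = 73 − 1 = 72 = 2^3 · 3^2.
Divisors of 72: 1, 2, 3, 4, 6, 8, 9, 12, 18, 24, 36, 72.
Test each divisor d:
37^1 ≡ 37 (mod 73)
37^2 ≡ 55 (mod 73)
37^3 ≡ 64 (mod 73)
37^4 ≡ 32 (mod 73)
37^6 ≡ 8 (mod 73)
37^8 ≡ 2 (mod 73)
37^9 ≡ 1 (mod 73) ✓
Therefore the multiplicative order of 37 modulo 73 is 9.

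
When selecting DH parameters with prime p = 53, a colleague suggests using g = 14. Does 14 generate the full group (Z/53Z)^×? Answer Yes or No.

φ(53) = 53 − 1 = 52 = 2^2 · 13.
It suffices to check that the order of 14 is not a proper divisor of 52: compute 14^(52/q) for q ∈ {2, 13}.
14^26 ≡ 52 (mod 53)  [q = 2: ≢ 1 ✓]
14^4 ≡ 44 (mod 53)  [q = 13: ≢ 1 ✓]
None equal 1, so ord_53(14) = 52: 14 is a primitive root.

Yes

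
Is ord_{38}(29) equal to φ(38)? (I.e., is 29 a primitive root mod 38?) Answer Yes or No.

φ(38) = φ(2)·φ(19) = 1·18 = 18 = 2 · 3^2.
Test 29^(18/q) mod 38 for each prime factor q of 18:
29^9 ≡ 37 (mod 38)  [q = 2: ≢ 1 ✓]
29^6 ≡ 11 (mod 38)  [q = 3: ≢ 1 ✓]
All checks pass, so 29 has order 18 and is a primitive root modulo 38.

Yes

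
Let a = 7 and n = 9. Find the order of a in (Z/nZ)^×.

3

ord(7) | φ(9) = φ(3^2) = 3·(3−1) = 6 = 2 · 3.
Divisors of 6: 1, 2, 3, 6.
Test each divisor d:
7^1 ≡ 7 (mod 9)
7^2 ≡ 4 (mod 9)
7^3 ≡ 1 (mod 9) ✓
So ord_9(7) = 3.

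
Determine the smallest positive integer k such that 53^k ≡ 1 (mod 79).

The order of 53 must divide φ(79) = 79 − 1 = 78 = 2 · 3 · 13.
Divisors of 78: 1, 2, 3, 6, 13, 26, 39, 78.
Check 53^d mod 79 for each divisor in increasing order:
53^1 ≡ 53 (mod 79)
53^2 ≡ 44 (mod 79)
53^3 ≡ 41 (mod 79)
53^6 ≡ 22 (mod 79)
53^13 ≡ 56 (mod 79)
53^26 ≡ 55 (mod 79)
53^39 ≡ 78 (mod 79)
53^78 ≡ 1 (mod 79) ✓
Therefore the multiplicative order of 53 modulo 79 is 78.

78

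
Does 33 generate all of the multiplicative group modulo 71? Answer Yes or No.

φ(71) = 71 − 1 = 70 = 2 · 5 · 7.
33 is a primitive root mod 71 iff 33^(φ(71)/q) ≢ 1 for every prime q | φ(71), i.e. q ∈ {2, 5, 7}.
33^35 ≡ 70 (mod 71)  [q = 2: ≢ 1 ✓]
33^14 ≡ 5 (mod 71)  [q = 5: ≢ 1 ✓]
33^10 ≡ 45 (mod 71)  [q = 7: ≢ 1 ✓]
All checks pass, so 33 has order 70 and is a primitive root modulo 71.

Yes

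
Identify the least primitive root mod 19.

2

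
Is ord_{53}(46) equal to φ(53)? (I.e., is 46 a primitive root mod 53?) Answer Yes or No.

φ(53) = 53 − 1 = 52 = 2^2 · 13.
An element g generates (Z/53Z)^× iff g^(52/q) ≢ 1 (mod 53) for each prime q ∈ {2, 13}.
46^26 ≡ 1 (mod 53)  [q = 2: ≡ 1 ✗]
46^4 ≡ 16 (mod 53)  [q = 13: ≢ 1 ✓]
The check at q = 2 fails, so 46 generates a proper subgroup.

No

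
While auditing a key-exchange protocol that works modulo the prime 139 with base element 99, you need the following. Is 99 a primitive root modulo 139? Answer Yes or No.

φ(139) = 139 − 1 = 138 = 2 · 3 · 23.
Test 99^(138/q) mod 139 for each prime factor q of 138:
99^69 ≡ 1 (mod 139)  [q = 2: ≡ 1 ✗]
99^46 ≡ 42 (mod 139)  [q = 3: ≢ 1 ✓]
99^6 ≡ 125 (mod 139)  [q = 23: ≢ 1 ✓]
Since 99^69 ≡ 1, the order of 99 divides 69 < 138, so 99 is not a primitive root.

No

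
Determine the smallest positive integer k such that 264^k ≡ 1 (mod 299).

66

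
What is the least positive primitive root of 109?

φ(109) = 109 − 1 = 108 = 2^2 · 3^3.
Test candidates g = 2, 3, … against the prime factors q ∈ {2, 3} of φ(109): g is a generator iff g^(108/q) ≢ 1 for every such q.
g = 2: 2^54 ≡ 108; 2^36 ≡ 1 — hits 1, so not a primitive root.
g = 3: 3^54 ≡ 1 — hits 1, so not a primitive root.
g = 4: 4^54 ≡ 1 — hits 1, so not a primitive root.
g = 5: 5^54 ≡ 1 — hits 1, so not a primitive root.
g = 6: 6^54 ≡ 108; 6^36 ≡ 63 — none is 1, so 6 is a primitive root.
So 6 is the smallest generator of (Z/109Z)^×.

6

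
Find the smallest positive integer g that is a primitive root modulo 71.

7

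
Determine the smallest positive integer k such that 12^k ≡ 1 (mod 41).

ord(12) | φ(41) = 41 − 1 = 40 = 2^3 · 5.
Divisors of 40: 1, 2, 4, 5, 8, 10, 20, 40.
Check 12^d mod 41 for each divisor in increasing order:
12^1 ≡ 12
12^2 ≡ 21
12^4 ≡ 31
12^5 ≡ 3
12^8 ≡ 18
12^10 ≡ 9
12^20 ≡ 40
12^40 ≡ 1
Hence ord(12) = 40.

40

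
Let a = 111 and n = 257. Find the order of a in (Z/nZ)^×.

64

By Lagrange's theorem, ord_257(111) divides φ(257) = 257 − 1 = 256 = 2^8.
Divisors of 256: 1, 2, 4, 8, 16, 32, 64, 128, 256.
Test each divisor d:
111^1 ≡ 111 (mod 257)
111^2 ≡ 242 (mod 257)
111^4 ≡ 225 (mod 257)
111^8 ≡ 253 (mod 257)
111^16 ≡ 16 (mod 257)
111^32 ≡ 256 (mod 257)
111^64 ≡ 1 (mod 257) ✓
Hence ord(111) = 64.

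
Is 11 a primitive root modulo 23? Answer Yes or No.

Yes

φ(23) = 23 − 1 = 22 = 2 · 11.
An element g generates (Z/23Z)^× iff g^(22/q) ≢ 1 (mod 23) for each prime q ∈ {2, 11}.
11^11 ≡ 22 (mod 23)  [q = 2: ≢ 1 ✓]
11^2 ≡ 6 (mod 23)  [q = 11: ≢ 1 ✓]
None equal 1, so ord_23(11) = 22: 11 is a primitive root.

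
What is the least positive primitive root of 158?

3

φ(158) = φ(2)·φ(79) = 1·78 = 78 = 2 · 3 · 13.
g is a primitive root iff g^(78/q) ≢ 1 (mod 158) for each prime q ∈ {2, 3, 13}.
g = 2: gcd(2, 158) = 2 > 1, not a unit — skip.
g = 3: 3^39 ≡ 157; 3^26 ≡ 23; 3^6 ≡ 97 — none is 1, so 3 is a primitive root.
Hence the least primitive root of 158 is 3.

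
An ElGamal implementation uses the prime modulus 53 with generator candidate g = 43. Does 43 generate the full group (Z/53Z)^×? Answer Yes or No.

No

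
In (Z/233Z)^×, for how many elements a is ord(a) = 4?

2

φ(233) = 233 − 1 = 232 = 2^3 · 29.
(Z/233Z)^× is cyclic (|G| = 232); a cyclic group of order m has exactly φ(d) elements of each order d | m, and none otherwise.
4 = 2^2 divides 232, and φ(4) = 2.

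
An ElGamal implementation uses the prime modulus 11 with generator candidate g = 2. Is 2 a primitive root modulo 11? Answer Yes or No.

Yes

φ(11) = 11 − 1 = 10 = 2 · 5.
It suffices to check that the order of 2 is not a proper divisor of 10: compute 2^(10/q) for q ∈ {2, 5}.
2^5 ≡ 10 (mod 11)  [q = 2: ≢ 1 ✓]
2^2 ≡ 4 (mod 11)  [q = 5: ≢ 1 ✓]
Every test exponent gives a nontrivial residue, hence 2 generates the full group.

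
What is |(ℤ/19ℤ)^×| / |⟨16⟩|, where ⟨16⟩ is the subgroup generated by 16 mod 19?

Since 16 ∈ (Z/19Z)^×, its order divides φ(19) = 19 − 1 = 18 = 2 · 3^2.
Divisors of 18: 1, 2, 3, 6, 9, 18.
Test each divisor d:
16^1 ≡ 16
16^2 ≡ 9
16^3 ≡ 11
16^6 ≡ 7
16^9 ≡ 1
So ord_19(16) = 9, hence |⟨16⟩| = 9.
Index = |(Z/19Z)^×| / |⟨16⟩| = 18 / 9 = 2.

2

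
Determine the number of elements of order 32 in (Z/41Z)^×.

0

φ(41) = 41 − 1 = 40 = 2^3 · 5.
(Z/41Z)^× is cyclic (|G| = 40); a cyclic group of order m has exactly φ(d) elements of each order d | m, and none otherwise.
Here 40 is not a multiple of 32, so there are no elements of order 32.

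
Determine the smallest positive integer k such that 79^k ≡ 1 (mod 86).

3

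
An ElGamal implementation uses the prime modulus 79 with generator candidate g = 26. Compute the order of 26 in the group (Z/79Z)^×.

39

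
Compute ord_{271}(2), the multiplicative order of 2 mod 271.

By Lagrange's theorem, ord_271(2) divides φ(271) = 271 − 1 = 270 = 2 · 3^3 · 5.
Divisors of 270: 1, 2, 3, 5, 6, 9, 10, 15, 18, 27, 30, 45, 54, 90, 135, 270.
Check 2^d mod 271 for each divisor in increasing order:
2^1 ≡ 2
2^2 ≡ 4
2^3 ≡ 8
2^5 ≡ 32
2^6 ≡ 64
2^9 ≡ 241
2^10 ≡ 211
2^15 ≡ 248
2^18 ≡ 87
2^27 ≡ 100
2^30 ≡ 258
2^45 ≡ 28
2^54 ≡ 244
2^90 ≡ 242
2^135 ≡ 1
Therefore the multiplicative order of 2 modulo 271 is 135.

135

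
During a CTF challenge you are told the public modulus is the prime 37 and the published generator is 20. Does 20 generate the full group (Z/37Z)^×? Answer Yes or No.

φ(37) = 37 − 1 = 36 = 2^2 · 3^2.
An element g generates (Z/37Z)^× iff g^(36/q) ≢ 1 (mod 37) for each prime q ∈ {2, 3}.
20^18 ≡ 36 (mod 37)  [q = 2: ≢ 1 ✓]
20^12 ≡ 26 (mod 37)  [q = 3: ≢ 1 ✓]
Every test exponent gives a nontrivial residue, hence 20 generates the full group.

Yes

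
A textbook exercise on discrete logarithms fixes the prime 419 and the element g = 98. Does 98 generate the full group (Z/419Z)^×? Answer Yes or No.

φ(419) = 419 − 1 = 418 = 2 · 11 · 19.
Test 98^(418/q) mod 419 for each prime factor q of 418:
98^209 ≡ 418 (mod 419)  [q = 2: ≢ 1 ✓]
98^38 ≡ 334 (mod 419)  [q = 11: ≢ 1 ✓]
98^22 ≡ 215 (mod 419)  [q = 19: ≢ 1 ✓]
None equal 1, so ord_419(98) = 418: 98 is a primitive root.

Yes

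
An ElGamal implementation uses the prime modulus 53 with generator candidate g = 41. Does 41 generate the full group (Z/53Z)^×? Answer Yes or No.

Yes

φ(53) = 53 − 1 = 52 = 2^2 · 13.
It suffices to check that the order of 41 is not a proper divisor of 52: compute 41^(52/q) for q ∈ {2, 13}.
41^26 ≡ 52 (mod 53)  [q = 2: ≢ 1 ✓]
41^4 ≡ 13 (mod 53)  [q = 13: ≢ 1 ✓]
Every test exponent gives a nontrivial residue, hence 41 generates the full group.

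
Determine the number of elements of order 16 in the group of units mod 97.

φ(97) = 97 − 1 = 96 = 2^5 · 3.
Since (Z/97Z)^× is cyclic of order 96, the number of elements of order d is φ(d) when d | 96 and 0 otherwise.
16 = 2^4 divides 96, and φ(16) = 8.

8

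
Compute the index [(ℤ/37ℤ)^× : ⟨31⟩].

By Lagrange's theorem, ord_37(31) divides φ(37) = 37 − 1 = 36 = 2^2 · 3^2.
Divisors of 36: 1, 2, 3, 4, 6, 9, 12, 18, 36.
Compute 31^d (mod 37) for the divisors d until we hit 1:
31^1 ≡ 31 (mod 37)
31^2 ≡ 36 (mod 37)
31^3 ≡ 6 (mod 37)
31^4 ≡ 1 (mod 37) ✓
Thus |⟨31⟩| = ord(31) = 4.
The index is φ(37) / ord(31) = 36 / 4 = 9.

9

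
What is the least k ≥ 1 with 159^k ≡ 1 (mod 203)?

84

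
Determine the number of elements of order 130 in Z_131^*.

48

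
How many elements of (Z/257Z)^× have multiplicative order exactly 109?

0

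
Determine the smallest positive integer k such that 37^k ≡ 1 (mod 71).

7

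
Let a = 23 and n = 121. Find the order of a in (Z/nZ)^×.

11

ord(23) | φ(121) = φ(11^2) = 11·(11−1) = 110 = 2 · 5 · 11.
Divisors of 110: 1, 2, 5, 10, 11, 22, 55, 110.
Evaluate successive powers at the divisors of 110:
23^1 ≡ 23 (mod 121)
23^2 ≡ 45 (mod 121)
23^5 ≡ 111 (mod 121)
23^10 ≡ 100 (mod 121)
23^11 ≡ 1 (mod 121) ✓
So ord_121(23) = 11.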